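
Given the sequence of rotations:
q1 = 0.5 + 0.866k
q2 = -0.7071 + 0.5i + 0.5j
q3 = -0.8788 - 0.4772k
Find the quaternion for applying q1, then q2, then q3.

q2 · q1 = -0.3535 + 0.683i - 0.183j - 0.6123k
q3 · q2 · q1 = 0.0185 - 0.6875i - 0.1651j + 0.7068k
0.0185 - 0.6875i - 0.1651j + 0.7068k


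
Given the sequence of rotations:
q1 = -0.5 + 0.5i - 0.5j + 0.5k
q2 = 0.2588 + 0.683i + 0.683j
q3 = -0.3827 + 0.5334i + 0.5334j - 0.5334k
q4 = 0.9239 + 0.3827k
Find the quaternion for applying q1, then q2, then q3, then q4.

q2 · q1 = -0.1294 + 0.1294i - 0.8124j - 0.5536k
q3 · q2 · q1 = 0.1185 - 0.8472i + 0.4682j - 0.2215k
q4 · q3 · q2 · q1 = 0.1943 - 0.9619i + 0.1083j - 0.1593k
0.1943 - 0.9619i + 0.1083j - 0.1593k


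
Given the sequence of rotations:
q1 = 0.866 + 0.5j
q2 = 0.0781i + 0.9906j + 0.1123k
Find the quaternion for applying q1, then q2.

q2 · q1 = -0.4953 + 0.0115i + 0.8579j + 0.1363k
-0.4953 + 0.0115i + 0.8579j + 0.1363k


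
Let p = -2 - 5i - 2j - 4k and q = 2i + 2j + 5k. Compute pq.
34 - 6i + 13j - 16k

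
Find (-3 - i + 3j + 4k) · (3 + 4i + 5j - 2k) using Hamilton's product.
-12 - 41i + 8j + k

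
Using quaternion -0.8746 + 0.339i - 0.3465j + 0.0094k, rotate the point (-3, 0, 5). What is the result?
(0.783, 3.686, 4.449)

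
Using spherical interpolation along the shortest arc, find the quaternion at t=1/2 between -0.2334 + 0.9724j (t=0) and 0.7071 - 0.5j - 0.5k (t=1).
-0.5175 + 0.8102j + 0.2751k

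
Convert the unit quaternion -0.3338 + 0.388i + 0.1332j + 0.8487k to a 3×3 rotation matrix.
[[-0.4761, 0.67, 0.5697], [-0.4632, -0.7417, 0.4851], [0.7475, -0.0329, 0.6634]]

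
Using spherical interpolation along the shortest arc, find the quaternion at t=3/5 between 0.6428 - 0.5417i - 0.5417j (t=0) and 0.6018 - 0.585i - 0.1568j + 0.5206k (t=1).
0.6524 - 0.5988i - 0.3293j + 0.3276k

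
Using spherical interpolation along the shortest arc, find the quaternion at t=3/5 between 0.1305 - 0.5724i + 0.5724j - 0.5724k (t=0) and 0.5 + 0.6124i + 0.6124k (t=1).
-0.2685 - 0.6566i + 0.2562j - 0.6566k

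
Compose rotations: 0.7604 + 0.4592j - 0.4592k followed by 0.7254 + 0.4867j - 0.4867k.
0.1046 + 0.7032j - 0.7032k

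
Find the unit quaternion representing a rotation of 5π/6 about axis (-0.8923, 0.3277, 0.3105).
0.2588 - 0.8619i + 0.3165j + 0.2999k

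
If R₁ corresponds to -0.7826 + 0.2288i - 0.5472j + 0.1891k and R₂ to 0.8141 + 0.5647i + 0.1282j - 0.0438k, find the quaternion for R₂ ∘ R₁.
-0.6879 - 0.2554i - 0.6626j - 0.1501k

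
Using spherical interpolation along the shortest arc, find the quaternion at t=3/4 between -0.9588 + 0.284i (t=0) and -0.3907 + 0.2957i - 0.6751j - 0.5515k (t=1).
-0.6132 + 0.3298i - 0.5559j - 0.4541k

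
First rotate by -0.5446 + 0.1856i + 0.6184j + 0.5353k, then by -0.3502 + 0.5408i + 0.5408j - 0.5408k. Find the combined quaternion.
0.0454 + 0.2644i - 0.9009j + 0.3411k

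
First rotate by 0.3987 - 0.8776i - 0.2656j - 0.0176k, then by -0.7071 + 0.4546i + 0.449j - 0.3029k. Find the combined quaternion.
0.231 + 0.7134i + 0.6406j + 0.165k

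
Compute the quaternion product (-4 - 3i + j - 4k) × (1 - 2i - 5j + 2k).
3 - 13i + 35j + 5k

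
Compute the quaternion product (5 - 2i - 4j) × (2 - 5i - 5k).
-9i - 18j - 45k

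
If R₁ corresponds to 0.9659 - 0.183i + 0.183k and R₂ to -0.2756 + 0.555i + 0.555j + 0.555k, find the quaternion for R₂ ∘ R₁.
-0.2662 + 0.6881i + 0.3329j + 0.5872k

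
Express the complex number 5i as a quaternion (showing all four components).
0 + 5i + 0j + 0k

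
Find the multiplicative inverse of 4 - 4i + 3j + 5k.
0.0606 + 0.0606i - 0.0455j - 0.0758k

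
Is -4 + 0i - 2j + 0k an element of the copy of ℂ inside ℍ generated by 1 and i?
No. The quaternion -4 - 2j has j-coefficient y = -2 and k-coefficient z = 0, not both zero, so it does not lie in the complex subalgebra spanned by 1 and i.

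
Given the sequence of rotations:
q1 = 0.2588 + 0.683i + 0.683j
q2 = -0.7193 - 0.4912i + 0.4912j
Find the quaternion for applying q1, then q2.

q2 · q1 = -0.1862 - 0.6184i - 0.3642j - 0.671k
-0.1862 - 0.6184i - 0.3642j - 0.671k


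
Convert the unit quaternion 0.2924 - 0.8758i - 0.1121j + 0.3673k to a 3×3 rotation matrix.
[[0.705, -0.0184, -0.7089], [0.4112, -0.8039, 0.4298], [-0.5778, -0.5945, -0.5592]]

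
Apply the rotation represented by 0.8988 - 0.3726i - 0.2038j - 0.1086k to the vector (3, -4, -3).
(2.148, -5.067, 1.926)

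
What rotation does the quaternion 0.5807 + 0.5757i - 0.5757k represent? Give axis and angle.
axis = (√2/2, 0, -√2/2), θ = 109°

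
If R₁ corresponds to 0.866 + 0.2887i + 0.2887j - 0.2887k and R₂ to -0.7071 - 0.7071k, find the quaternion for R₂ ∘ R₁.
-0.8165 - 0.4083j - 0.4082k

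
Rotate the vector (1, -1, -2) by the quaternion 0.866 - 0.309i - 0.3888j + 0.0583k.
(1.97, -1.441, 0.204)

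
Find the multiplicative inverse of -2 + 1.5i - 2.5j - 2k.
-0.1212 - 0.0909i + 0.1515j + 0.1212k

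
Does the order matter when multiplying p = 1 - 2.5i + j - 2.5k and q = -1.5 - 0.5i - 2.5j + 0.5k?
Yes: pq = 1 - 2.5i - 1.5j + 11k ≠ 1 + 9i - 6.5j - 2.5k = qp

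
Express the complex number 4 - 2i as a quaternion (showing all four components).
4 - 2i + 0j + 0k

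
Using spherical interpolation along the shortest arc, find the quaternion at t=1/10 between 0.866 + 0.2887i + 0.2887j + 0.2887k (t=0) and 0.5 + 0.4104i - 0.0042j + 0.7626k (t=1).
0.8458 + 0.3084i + 0.2635j + 0.3465k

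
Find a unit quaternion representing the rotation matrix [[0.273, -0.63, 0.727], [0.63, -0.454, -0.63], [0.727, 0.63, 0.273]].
0.5225 + 0.6029i + 0.6029k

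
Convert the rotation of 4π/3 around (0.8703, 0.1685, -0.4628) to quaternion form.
-0.5 + 0.7537i + 0.1459j - 0.4008k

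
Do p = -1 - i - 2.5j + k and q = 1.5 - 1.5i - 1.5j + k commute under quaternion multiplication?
No: pq = -7.75 - i - 2.75j - 1.75k ≠ -7.75 + i - 1.75j + 2.75k = qp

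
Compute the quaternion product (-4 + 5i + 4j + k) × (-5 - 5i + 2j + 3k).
34 + 5i - 48j + 13k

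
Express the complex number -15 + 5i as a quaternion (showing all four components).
-15 + 5i + 0j + 0k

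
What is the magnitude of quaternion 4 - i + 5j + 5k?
√67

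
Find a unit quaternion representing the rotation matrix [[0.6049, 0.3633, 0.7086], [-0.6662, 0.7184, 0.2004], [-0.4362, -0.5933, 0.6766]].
0.866 - 0.2291i + 0.3305j - 0.2972k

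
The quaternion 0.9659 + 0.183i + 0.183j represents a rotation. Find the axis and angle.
axis = (√2/2, √2/2, 0), θ = π/6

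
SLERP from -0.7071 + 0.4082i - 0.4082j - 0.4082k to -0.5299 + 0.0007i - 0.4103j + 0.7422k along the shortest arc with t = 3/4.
-0.6958 + 0.1377i - 0.492j + 0.5048k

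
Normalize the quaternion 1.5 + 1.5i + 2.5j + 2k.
0.3906 + 0.3906i + 0.6509j + 0.5208k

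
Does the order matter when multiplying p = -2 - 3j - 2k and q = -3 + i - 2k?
Yes: pq = 2 + 4i + 7j + 13k ≠ 2 - 8i + 11j + 7k = qp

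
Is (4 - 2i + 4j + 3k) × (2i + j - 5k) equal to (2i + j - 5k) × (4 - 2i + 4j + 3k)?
No: pq = 15 - 15i - 30k ≠ 15 + 31i + 8j - 10k = qp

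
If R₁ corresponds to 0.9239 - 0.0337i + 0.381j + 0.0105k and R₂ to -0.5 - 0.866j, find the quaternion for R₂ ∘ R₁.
-0.132 + 0.0078i - 0.9906j - 0.0344k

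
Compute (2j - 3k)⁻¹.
-0.1538j + 0.2308k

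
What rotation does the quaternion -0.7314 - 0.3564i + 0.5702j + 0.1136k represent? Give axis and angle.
axis = (-0.5226, 0.8361, 0.1666), θ = 274°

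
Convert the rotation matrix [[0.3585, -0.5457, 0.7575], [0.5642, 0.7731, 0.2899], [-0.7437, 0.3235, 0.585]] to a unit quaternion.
0.8241 + 0.0102i + 0.4554j + 0.3367k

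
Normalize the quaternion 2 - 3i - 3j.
0.4264 - 0.6396i - 0.6396j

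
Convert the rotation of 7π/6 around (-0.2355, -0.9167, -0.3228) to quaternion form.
-0.2588 - 0.2275i - 0.8855j - 0.3118k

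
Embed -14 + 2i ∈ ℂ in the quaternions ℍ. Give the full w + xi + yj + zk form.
-14 + 2i + 0j + 0k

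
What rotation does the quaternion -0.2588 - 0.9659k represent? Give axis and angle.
axis = (0, 0, -1), θ = 7π/6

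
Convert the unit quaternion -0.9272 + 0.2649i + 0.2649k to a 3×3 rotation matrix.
[[0.8597, 0.4912, 0.1403], [-0.4912, 0.7193, 0.4912], [0.1403, -0.4912, 0.8597]]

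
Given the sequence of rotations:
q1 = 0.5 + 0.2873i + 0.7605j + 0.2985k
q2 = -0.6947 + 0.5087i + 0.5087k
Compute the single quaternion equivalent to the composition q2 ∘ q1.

q2 · q1 = -0.6453 - 0.3321i - 0.534j + 0.4338k
-0.6453 - 0.3321i - 0.534j + 0.4338k


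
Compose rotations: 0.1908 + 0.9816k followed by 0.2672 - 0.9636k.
0.9969 + 0.0784k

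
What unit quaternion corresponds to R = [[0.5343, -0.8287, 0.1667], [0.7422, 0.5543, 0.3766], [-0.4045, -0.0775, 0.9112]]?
0.866 - 0.1311i + 0.1649j + 0.4535k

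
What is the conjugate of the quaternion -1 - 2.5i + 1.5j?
-1 + 2.5i - 1.5j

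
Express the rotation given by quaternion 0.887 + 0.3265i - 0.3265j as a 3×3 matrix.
[[0.7868, -0.2132, -0.5792], [-0.2132, 0.7868, -0.5792], [0.5792, 0.5792, 0.5736]]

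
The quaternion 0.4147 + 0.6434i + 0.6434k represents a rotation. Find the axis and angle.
axis = (√2/2, 0, √2/2), θ = 131°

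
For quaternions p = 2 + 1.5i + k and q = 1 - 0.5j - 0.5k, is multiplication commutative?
No: pq = 2.5 + 2i - 0.25j - 0.75k ≠ 2.5 + i - 1.75j + 0.75k = qp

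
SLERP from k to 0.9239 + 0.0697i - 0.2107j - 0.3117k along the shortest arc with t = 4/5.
-0.8198 - 0.0618i + 0.187j + 0.5377k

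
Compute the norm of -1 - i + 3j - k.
√12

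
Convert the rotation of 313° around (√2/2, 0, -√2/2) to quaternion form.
-0.9171 + 0.282i - 0.282k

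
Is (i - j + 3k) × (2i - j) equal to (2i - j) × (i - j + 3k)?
No: pq = -3 + 3i + 6j + k ≠ -3 - 3i - 6j - k = qp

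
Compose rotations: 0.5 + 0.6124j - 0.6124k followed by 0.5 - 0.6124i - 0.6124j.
0.625 + 0.0688i - 0.375j - 0.6812k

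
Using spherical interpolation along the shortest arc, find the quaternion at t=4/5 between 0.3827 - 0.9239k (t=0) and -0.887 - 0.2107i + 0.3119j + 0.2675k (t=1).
0.8394 + 0.1783i - 0.264j - 0.4405k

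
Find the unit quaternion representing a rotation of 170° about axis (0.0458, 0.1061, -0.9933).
0.0872 + 0.0456i + 0.1057j - 0.9895k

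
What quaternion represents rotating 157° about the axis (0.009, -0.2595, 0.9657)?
0.1994 + 0.0088i - 0.2543j + 0.9463k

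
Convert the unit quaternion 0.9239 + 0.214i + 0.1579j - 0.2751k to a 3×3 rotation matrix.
[[0.7988, 0.5759, 0.174], [-0.4407, 0.757, -0.4823], [-0.4095, 0.3086, 0.8585]]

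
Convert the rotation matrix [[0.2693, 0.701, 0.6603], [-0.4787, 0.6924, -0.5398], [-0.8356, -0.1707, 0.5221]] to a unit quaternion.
0.788 + 0.1171i + 0.4746j - 0.3743k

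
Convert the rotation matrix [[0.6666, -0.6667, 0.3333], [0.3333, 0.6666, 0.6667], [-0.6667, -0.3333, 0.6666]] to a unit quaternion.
0.866 - 0.2887i + 0.2887j + 0.2887k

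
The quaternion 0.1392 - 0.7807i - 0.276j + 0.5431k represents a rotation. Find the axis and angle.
axis = (-0.7884, -0.2787, 0.5484), θ = 164°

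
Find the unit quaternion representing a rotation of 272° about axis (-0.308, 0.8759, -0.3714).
-0.7193 - 0.214i + 0.6085j - 0.258k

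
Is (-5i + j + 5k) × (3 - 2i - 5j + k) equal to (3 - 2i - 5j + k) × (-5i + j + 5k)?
No: pq = -10 + 11i - 2j + 42k ≠ -10 - 41i + 8j - 12k = qp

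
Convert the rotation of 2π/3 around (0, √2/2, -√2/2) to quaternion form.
0.5 + 0.6124j - 0.6124k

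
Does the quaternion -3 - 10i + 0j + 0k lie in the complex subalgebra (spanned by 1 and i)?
Yes. The quaternion -3 - 10i has j- and k-coefficients y = z = 0, so it lies in the complex subalgebra spanned by 1 and i.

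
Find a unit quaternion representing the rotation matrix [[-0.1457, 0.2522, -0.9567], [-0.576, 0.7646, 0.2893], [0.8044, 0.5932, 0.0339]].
0.6428 + 0.1182i - 0.6849j - 0.3221k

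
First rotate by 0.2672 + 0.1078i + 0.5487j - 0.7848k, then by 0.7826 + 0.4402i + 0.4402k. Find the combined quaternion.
0.5071 - 0.0396i + 0.8223j - 0.255k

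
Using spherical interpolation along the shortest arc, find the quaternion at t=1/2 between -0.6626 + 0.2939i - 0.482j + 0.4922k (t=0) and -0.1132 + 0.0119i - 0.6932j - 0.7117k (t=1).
-0.5322 + 0.2098i - 0.8062j - 0.1506k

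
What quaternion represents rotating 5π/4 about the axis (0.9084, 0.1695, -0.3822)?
-0.3827 + 0.8393i + 0.1566j - 0.3531k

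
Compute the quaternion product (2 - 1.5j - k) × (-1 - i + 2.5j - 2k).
-0.25 + 3.5i + 7.5j - 4.5k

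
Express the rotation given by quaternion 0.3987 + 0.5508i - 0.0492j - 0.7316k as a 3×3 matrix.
[[-0.0753, 0.5292, -0.8452], [-0.6376, -0.6772, -0.3672], [-0.7667, 0.5112, 0.3884]]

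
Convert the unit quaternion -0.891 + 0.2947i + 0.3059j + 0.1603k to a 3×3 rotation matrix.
[[0.7615, 0.466, -0.4506], [-0.1054, 0.7749, 0.6232], [0.6396, -0.4271, 0.6392]]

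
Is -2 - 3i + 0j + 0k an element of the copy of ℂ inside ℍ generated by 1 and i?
Yes. The quaternion -2 - 3i has j- and k-coefficients y = z = 0, so it lies in the complex subalgebra spanned by 1 and i.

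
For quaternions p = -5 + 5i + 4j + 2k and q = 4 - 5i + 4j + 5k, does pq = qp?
No: pq = -21 + 57i - 39j + 23k ≠ -21 + 33i + 31j - 57k = qp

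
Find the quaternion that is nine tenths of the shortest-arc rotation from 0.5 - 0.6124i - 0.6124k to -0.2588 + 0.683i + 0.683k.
0.284 - 0.678i - 0.678k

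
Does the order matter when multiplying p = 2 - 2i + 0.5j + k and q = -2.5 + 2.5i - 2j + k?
Yes: pq = 12.5i - 0.75j + 2.25k ≠ 7.5i - 9.75j - 3.25k = qp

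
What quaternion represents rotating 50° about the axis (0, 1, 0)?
0.9063 + 0.4226j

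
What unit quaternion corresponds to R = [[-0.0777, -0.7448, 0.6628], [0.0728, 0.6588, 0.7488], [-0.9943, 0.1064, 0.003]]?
0.6293 - 0.2552i + 0.6583j + 0.3248k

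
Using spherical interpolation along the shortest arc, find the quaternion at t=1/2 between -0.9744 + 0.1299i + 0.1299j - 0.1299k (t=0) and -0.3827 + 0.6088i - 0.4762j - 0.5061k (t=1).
-0.7953 + 0.4329i - 0.2029j - 0.3727k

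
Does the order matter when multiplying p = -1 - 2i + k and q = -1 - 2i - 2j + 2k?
Yes: pq = -5 + 6i + 4j + k ≠ -5 + 2i - 7k = qp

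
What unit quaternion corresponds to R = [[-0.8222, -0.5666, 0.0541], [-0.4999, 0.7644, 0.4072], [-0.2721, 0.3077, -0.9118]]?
0.0872 - 0.2851i + 0.9352j + 0.1911k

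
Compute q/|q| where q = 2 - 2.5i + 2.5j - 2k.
0.4417 - 0.5522i + 0.5522j - 0.4417k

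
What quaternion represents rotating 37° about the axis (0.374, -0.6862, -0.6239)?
0.9483 + 0.1187i - 0.2177j - 0.198k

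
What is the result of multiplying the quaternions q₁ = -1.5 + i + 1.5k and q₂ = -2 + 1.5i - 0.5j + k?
-3.5i + 2j - 5k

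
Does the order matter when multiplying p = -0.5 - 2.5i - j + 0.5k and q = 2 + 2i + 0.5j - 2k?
Yes: pq = 5.5 - 4.25i - 6.25j + 2.75k ≠ 5.5 - 7.75i + 1.75j + 1.25k = qp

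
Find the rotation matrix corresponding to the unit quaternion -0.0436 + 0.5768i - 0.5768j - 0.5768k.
[[-0.3308, -0.7157, -0.6151], [-0.6151, -0.3308, 0.7157], [-0.7157, 0.6151, -0.3308]]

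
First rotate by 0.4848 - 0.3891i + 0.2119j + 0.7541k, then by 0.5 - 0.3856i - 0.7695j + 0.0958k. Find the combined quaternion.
0.1832 - 0.9821i - 0.0136j + 0.0424k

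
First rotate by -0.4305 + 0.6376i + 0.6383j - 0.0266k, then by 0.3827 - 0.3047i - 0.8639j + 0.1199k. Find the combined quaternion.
0.5841 + 0.3216i + 0.6845j + 0.2945k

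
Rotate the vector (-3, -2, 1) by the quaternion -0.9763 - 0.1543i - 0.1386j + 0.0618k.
(-2.937, -1.974, 1.215)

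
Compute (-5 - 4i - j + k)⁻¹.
-0.1163 + 0.093i + 0.0233j - 0.0233k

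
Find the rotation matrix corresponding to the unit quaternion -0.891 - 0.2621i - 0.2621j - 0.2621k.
[[0.7252, -0.3297, 0.6045], [0.6045, 0.7252, -0.3297], [-0.3297, 0.6045, 0.7252]]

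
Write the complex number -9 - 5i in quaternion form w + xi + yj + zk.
-9 - 5i + 0j + 0k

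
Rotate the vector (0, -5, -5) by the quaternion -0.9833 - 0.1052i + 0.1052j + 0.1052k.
(0.221, -3.855, -5.924)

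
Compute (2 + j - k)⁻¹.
0.3333 - 0.1667j + 0.1667k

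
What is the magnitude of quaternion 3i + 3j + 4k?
√34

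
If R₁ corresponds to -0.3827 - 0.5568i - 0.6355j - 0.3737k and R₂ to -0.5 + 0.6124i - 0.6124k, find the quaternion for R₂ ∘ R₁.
0.3035 - 0.3451i + 0.8876j + 0.032k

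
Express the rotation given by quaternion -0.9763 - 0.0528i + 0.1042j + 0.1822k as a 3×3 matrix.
[[0.9119, 0.3448, -0.2227], [-0.3668, 0.928, -0.0651], [0.1842, 0.1411, 0.9727]]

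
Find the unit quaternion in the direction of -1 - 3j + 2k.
-0.2673 - 0.8018j + 0.5345k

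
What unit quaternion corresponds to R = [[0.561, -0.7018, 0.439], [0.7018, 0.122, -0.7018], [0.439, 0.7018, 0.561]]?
0.749 + 0.4685i + 0.4685k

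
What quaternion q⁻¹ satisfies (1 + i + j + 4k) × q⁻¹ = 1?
0.0526 - 0.0526i - 0.0526j - 0.2105k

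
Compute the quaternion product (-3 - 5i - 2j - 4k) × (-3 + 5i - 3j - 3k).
16 - 6i - 20j + 46k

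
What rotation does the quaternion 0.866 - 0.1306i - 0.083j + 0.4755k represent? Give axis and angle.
axis = (-0.2612, -0.166, 0.9509), θ = π/3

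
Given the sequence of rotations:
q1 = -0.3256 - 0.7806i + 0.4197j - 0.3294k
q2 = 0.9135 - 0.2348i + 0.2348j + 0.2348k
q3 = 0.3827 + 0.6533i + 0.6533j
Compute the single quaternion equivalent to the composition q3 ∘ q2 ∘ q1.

q2 · q1 = -0.5019 - 0.8125i + 0.0463j - 0.2926k
q3 · q2 · q1 = 0.3085 - 0.83i - 0.119j + 0.4491k
0.3085 - 0.83i - 0.119j + 0.4491k


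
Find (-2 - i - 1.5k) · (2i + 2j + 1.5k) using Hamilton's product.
4.25 - i - 5.5j - 5k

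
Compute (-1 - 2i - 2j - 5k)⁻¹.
-0.0294 + 0.0588i + 0.0588j + 0.1471k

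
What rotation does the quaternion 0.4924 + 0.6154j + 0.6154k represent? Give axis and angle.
axis = (0, √2/2, √2/2), θ = 121°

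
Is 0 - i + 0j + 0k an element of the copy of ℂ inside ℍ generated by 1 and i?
Yes. The quaternion -i has j- and k-coefficients y = z = 0, so it lies in the complex subalgebra spanned by 1 and i.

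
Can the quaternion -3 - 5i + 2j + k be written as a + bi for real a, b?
No. The quaternion -3 - 5i + 2j + k has j-coefficient y = 2 and k-coefficient z = 1, not both zero, so it does not lie in the complex subalgebra spanned by 1 and i.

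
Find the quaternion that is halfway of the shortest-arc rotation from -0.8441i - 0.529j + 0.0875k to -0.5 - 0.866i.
-0.2687 - 0.9191i - 0.2843j + 0.047k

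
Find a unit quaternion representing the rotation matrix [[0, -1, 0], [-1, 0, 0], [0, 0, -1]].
-0.7071i + 0.7071j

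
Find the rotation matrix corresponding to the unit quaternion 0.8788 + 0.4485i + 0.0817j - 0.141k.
[[0.9469, 0.3211, 0.0171], [-0.1745, 0.5579, -0.8113], [-0.2701, 0.7652, 0.5843]]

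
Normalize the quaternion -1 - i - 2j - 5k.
-0.1796 - 0.1796i - 0.3592j - 0.898k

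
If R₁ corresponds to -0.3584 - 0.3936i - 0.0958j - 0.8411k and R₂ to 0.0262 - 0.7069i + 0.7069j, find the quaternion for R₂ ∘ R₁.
-0.2199 - 0.3515i - 0.8504j + 0.3239k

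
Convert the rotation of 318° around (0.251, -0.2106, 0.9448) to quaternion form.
-0.9336 + 0.09i - 0.0755j + 0.3386k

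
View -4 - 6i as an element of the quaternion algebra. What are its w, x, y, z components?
-4 - 6i + 0j + 0k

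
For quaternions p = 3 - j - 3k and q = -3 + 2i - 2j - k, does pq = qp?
No: pq = -14 + i - 9j + 8k ≠ -14 + 11i + 3j + 4k = qp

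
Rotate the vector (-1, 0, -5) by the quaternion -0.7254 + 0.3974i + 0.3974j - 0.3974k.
(4.094, -2.196, -2.102)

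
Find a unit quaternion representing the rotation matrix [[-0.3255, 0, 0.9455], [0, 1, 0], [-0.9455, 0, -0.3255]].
0.5807 + 0.8141j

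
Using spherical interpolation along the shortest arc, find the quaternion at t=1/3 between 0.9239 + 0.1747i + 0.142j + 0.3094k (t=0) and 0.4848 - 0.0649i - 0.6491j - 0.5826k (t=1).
0.9768 + 0.113i - 0.1812j - 0.014k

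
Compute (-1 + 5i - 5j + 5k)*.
-1 - 5i + 5j - 5k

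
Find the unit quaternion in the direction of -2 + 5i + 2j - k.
-0.343 + 0.8575i + 0.343j - 0.1715k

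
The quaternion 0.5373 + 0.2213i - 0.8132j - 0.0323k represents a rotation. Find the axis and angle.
axis = (0.2624, -0.9642, -0.0383), θ = 115°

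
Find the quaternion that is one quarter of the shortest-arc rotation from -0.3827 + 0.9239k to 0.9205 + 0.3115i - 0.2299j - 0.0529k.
-0.6058 - 0.0971i + 0.0716j + 0.7864k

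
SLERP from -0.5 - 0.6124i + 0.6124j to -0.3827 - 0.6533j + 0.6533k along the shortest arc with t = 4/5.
0.2093 - 0.1683i + 0.7601j - 0.5918k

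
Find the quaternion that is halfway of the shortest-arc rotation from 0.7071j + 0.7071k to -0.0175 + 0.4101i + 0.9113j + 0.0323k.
-0.0096 + 0.2246i + 0.8863j + 0.4049k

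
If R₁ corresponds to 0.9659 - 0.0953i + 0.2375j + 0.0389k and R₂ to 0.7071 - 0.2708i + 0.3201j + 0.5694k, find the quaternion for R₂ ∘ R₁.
0.559 - 0.4517i + 0.4334j + 0.5437k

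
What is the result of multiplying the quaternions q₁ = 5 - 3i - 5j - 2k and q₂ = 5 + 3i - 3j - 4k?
11 + 14i - 58j - 6k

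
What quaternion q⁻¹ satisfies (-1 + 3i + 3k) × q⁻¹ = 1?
-0.0526 - 0.1579i - 0.1579k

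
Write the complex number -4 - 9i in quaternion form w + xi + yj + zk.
-4 - 9i + 0j + 0k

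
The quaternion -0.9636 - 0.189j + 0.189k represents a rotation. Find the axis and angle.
axis = (0, -√2/2, √2/2), θ = 329°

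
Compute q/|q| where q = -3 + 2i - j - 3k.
-0.6255 + 0.417i - 0.2085j - 0.6255k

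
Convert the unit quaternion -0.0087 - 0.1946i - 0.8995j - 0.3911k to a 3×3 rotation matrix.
[[-0.9241, 0.3433, 0.1679], [0.3569, 0.6183, 0.7002], [0.1366, 0.707, -0.6939]]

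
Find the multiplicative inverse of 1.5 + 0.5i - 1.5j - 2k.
0.1714 - 0.0571i + 0.1714j + 0.2286k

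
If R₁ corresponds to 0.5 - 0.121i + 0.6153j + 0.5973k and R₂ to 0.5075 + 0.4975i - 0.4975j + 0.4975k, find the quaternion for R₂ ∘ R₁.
0.3229 - 0.4159i - 0.2938j + 0.7978k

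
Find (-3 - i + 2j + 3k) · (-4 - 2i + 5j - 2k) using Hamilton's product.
6 - 9i - 31j - 7k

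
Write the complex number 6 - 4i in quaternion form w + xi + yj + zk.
6 - 4i + 0j + 0k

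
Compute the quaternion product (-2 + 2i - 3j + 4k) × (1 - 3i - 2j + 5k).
-22 + i - 21j - 19k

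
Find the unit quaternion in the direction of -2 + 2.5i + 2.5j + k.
-0.4781 + 0.5976i + 0.5976j + 0.239k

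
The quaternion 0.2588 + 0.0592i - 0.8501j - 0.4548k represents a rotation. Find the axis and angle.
axis = (0.0613, -0.8801, -0.4708), θ = 5π/6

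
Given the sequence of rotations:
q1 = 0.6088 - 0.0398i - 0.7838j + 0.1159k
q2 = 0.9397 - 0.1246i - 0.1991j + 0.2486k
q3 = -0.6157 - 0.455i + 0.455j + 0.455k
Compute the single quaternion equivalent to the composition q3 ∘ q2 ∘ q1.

q2 · q1 = 0.3823 + 0.0585i - 0.8532j + 0.35k
q3 · q2 · q1 = 0.0202 + 0.3375i + 0.8851j + 0.32k
0.0202 + 0.3375i + 0.8851j + 0.32k


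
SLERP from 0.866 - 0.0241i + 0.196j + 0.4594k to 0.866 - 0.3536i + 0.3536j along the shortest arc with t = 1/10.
0.8803 - 0.0595i + 0.216j + 0.4182k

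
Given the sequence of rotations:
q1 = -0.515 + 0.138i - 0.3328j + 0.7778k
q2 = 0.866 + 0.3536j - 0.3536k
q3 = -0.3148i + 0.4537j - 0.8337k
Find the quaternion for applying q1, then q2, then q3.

q2 · q1 = -0.0533 + 0.2769i - 0.5191j + 0.8069k
q3 · q2 · q1 = 0.9954 - 0.0499i - 0.001j + 0.0822k
0.9954 - 0.0499i - 0.001j + 0.0822k


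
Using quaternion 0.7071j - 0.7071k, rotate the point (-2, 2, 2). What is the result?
(2, -2, -2)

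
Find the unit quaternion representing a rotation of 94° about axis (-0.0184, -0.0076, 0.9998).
0.682 - 0.0135i - 0.0056j + 0.7312k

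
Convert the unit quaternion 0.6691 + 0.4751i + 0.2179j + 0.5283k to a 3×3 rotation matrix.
[[0.3468, -0.4999, 0.7936], [0.914, -0.0096, -0.4055], [0.2104, 0.866, 0.4536]]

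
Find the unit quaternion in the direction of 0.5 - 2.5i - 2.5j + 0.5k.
0.1387 - 0.6934i - 0.6934j + 0.1387k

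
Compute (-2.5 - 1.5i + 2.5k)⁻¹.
-0.1695 + 0.1017i - 0.1695k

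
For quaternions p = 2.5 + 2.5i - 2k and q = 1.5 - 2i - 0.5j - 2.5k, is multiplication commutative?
No: pq = 3.75 - 2.25i + 9j - 10.5k ≠ 3.75 - 0.25i - 11.5j - 8k = qp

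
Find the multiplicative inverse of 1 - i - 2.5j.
0.1212 + 0.1212i + 0.303j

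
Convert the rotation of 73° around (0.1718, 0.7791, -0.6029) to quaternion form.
0.8039 + 0.1022i + 0.4634j - 0.3586k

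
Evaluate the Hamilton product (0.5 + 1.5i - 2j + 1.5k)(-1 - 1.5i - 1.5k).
4 + 0.75i + 2j - 5.25k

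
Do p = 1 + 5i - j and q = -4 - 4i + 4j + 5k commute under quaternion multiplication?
No: pq = 20 - 29i - 17j + 21k ≠ 20 - 19i + 33j - 11k = qp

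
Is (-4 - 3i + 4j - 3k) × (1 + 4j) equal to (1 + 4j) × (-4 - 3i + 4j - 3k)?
No: pq = -20 + 9i - 12j - 15k ≠ -20 - 15i - 12j + 9k = qp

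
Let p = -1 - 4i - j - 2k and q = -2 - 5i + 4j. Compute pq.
-14 + 21i + 8j - 17k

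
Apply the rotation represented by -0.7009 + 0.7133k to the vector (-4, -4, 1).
(-3.929, 4.07, 1)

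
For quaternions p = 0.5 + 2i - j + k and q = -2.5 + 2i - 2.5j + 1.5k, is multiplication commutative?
No: pq = -9.25 - 3i + 0.25j - 4.75k ≠ -9.25 - 5i + 2.25j + 1.25k = qp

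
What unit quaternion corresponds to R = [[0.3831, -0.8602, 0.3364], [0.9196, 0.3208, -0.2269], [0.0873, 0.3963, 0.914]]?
0.809 + 0.1926i + 0.077j + 0.55k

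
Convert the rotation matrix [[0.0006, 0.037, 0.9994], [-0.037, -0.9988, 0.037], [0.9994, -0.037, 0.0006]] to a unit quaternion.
-0.0262 + 0.7069i + 0.7069k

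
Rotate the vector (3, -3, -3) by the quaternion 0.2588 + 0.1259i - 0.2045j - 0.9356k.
(-2.777, -0.213, -4.387)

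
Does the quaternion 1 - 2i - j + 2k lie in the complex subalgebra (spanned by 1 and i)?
No. The quaternion 1 - 2i - j + 2k has j-coefficient y = -1 and k-coefficient z = 2, not both zero, so it does not lie in the complex subalgebra spanned by 1 and i.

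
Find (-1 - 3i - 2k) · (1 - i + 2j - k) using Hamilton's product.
-6 + 2i - 3j - 7k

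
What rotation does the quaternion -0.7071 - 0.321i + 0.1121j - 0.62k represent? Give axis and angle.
axis = (-0.454, 0.1585, -0.8768), θ = 3π/2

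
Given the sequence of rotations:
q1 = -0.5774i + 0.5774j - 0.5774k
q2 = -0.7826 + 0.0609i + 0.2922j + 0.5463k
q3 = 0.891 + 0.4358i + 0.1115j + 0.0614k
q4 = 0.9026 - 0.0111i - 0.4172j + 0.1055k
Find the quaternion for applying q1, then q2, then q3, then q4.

q2 · q1 = 0.1819 - 0.0323i - 0.7321j + 0.6558k
q3 · q2 · q1 = 0.2175 + 0.1686i - 0.9198j + 0.28k
q4 · q3 · q2 · q1 = -0.2151 + 0.13i - 0.9001j + 0.3562k
-0.2151 + 0.13i - 0.9001j + 0.3562k


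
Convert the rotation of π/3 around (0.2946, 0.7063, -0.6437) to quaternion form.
0.866 + 0.1473i + 0.3532j - 0.3219k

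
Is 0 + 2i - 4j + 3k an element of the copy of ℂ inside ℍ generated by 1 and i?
No. The quaternion 2i - 4j + 3k has j-coefficient y = -4 and k-coefficient z = 3, not both zero, so it does not lie in the complex subalgebra spanned by 1 and i.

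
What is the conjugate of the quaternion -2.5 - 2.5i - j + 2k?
-2.5 + 2.5i + j - 2k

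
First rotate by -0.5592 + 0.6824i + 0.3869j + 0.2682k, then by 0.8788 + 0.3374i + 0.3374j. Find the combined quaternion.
-0.8522 + 0.5015i + 0.0608j + 0.136k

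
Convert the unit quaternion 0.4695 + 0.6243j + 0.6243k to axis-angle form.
axis = (0, √2/2, √2/2), θ = 124°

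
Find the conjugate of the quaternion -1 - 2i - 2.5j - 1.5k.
-1 + 2i + 2.5j + 1.5k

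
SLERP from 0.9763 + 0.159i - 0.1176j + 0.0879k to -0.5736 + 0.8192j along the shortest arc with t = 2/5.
0.8899 + 0.1034i - 0.4406j + 0.0572k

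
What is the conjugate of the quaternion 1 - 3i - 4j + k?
1 + 3i + 4j - k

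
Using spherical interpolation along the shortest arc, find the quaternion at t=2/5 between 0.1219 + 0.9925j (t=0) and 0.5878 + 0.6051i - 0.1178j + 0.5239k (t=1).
-0.2404 - 0.3471i + 0.8552j - 0.3005k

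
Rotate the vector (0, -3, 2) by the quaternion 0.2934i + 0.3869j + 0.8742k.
(0.345, 3.455, -0.972)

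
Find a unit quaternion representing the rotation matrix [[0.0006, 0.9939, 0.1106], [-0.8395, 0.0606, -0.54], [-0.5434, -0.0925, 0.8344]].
0.6884 + 0.1625i + 0.2375j - 0.6658k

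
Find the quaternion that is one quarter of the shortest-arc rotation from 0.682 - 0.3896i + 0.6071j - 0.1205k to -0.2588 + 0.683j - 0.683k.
0.495 - 0.3305i + 0.7358j - 0.323k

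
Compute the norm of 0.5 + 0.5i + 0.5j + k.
1.323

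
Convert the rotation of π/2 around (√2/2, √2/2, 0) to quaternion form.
0.7071 + 0.5i + 0.5j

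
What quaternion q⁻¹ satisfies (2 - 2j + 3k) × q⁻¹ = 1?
0.1176 + 0.1176j - 0.1765k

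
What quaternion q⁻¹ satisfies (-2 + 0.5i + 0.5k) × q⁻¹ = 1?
-0.4444 - 0.1111i - 0.1111k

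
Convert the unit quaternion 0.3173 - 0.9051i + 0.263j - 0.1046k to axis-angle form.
axis = (-0.9544, 0.2773, -0.1103), θ = 143°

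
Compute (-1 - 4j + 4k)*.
-1 + 4j - 4k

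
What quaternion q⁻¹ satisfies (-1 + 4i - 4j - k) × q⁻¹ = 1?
-0.0294 - 0.1176i + 0.1176j + 0.0294k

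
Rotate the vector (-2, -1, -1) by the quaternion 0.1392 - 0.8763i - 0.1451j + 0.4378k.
(-0.474, 0.05, 2.403)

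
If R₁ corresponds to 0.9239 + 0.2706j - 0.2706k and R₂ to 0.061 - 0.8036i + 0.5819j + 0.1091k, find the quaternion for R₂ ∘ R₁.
-0.0716 - 0.9294i + 0.3367j - 0.1332k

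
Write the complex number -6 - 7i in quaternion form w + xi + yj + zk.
-6 - 7i + 0j + 0k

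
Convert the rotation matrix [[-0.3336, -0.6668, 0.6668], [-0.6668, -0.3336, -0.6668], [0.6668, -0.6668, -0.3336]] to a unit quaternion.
0.5774i - 0.5774j + 0.5774k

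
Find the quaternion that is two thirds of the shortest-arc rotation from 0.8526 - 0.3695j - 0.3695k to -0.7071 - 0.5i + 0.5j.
0.7952 + 0.3475i - 0.4791j - 0.1316k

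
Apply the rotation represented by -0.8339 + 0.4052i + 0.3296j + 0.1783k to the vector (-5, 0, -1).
(-3.191, -0.642, -3.925)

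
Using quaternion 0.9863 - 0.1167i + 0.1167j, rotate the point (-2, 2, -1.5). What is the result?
(-2.345, 1.655, -1.418)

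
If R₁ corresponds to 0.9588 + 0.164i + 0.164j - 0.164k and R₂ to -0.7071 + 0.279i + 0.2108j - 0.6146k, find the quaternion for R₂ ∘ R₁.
-0.8591 + 0.2178i + 0.0311j - 0.4621k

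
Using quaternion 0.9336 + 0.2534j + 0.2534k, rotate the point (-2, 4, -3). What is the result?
(-4.798, 2.155, -1.155)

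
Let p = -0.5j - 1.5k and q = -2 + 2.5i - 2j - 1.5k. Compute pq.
-3.25 - 2.25i - 2.75j + 4.25k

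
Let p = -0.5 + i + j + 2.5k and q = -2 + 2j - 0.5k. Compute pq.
0.25 - 7.5i - 2.5j - 2.75k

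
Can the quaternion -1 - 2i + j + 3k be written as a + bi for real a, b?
No. The quaternion -1 - 2i + j + 3k has j-coefficient y = 1 and k-coefficient z = 3, not both zero, so it does not lie in the complex subalgebra spanned by 1 and i.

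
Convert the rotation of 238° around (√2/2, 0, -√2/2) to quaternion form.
-0.4848 + 0.6184i - 0.6184k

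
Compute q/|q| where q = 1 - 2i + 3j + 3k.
0.2085 - 0.417i + 0.6255j + 0.6255k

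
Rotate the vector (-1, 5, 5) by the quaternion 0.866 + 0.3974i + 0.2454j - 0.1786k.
(3.122, -0.664, 6.389)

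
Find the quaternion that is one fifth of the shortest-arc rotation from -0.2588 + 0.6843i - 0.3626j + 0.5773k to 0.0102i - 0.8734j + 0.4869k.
-0.2184 + 0.5799i - 0.5069j + 0.5992k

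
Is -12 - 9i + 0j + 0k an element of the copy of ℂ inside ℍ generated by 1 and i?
Yes. The quaternion -12 - 9i has j- and k-coefficients y = z = 0, so it lies in the complex subalgebra spanned by 1 and i.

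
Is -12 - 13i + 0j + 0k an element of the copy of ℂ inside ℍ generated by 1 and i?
Yes. The quaternion -12 - 13i has j- and k-coefficients y = z = 0, so it lies in the complex subalgebra spanned by 1 and i.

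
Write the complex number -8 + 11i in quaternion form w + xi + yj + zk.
-8 + 11i + 0j + 0k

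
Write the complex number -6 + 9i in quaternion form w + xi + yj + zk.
-6 + 9i + 0j + 0k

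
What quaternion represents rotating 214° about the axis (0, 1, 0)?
-0.2924 + 0.9563j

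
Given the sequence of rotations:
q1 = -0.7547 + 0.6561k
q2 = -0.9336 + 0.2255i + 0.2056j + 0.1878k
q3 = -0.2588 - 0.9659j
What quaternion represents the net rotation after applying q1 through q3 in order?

q2 · q1 = 0.5814 - 0.0353i - 0.3031j - 0.7543k
q3 · q2 · q1 = -0.4432 + 0.7377i - 0.4831j + 0.1611k
-0.4432 + 0.7377i - 0.4831j + 0.1611k


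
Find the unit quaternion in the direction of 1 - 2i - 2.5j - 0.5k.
0.2949 - 0.5898i - 0.7372j - 0.1474k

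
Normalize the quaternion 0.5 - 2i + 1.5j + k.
0.1826 - 0.7303i + 0.5477j + 0.3651k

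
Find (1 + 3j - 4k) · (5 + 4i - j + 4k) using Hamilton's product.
24 + 12i - 2j - 28k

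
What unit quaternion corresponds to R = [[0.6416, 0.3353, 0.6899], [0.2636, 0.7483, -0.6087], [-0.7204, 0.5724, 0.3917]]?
0.8339 + 0.3541i + 0.4228j - 0.0215k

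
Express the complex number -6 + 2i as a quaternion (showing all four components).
-6 + 2i + 0j + 0k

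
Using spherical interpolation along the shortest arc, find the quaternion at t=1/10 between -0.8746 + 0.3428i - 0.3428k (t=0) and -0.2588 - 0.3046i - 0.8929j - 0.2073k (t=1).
-0.8789 + 0.2877i - 0.1249j - 0.3593k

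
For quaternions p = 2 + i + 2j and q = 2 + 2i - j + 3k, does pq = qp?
No: pq = 4 + 12i - j + k ≠ 4 + 5j + 11k = qp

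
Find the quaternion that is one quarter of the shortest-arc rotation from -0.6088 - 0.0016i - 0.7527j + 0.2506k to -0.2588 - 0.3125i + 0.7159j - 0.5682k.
-0.4182 + 0.0912i - 0.8237j + 0.3719k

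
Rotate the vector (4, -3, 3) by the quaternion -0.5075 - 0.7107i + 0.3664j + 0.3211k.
(0.201, -4.196, -4.044)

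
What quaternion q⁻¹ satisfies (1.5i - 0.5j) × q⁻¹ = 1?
-0.6i + 0.2j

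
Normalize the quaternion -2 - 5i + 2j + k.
-0.343 - 0.8575i + 0.343j + 0.1715k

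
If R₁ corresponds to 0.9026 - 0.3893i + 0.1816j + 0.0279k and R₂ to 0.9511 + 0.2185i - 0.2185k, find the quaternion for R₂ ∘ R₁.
0.9496 - 0.1334i + 0.2517j - 0.131k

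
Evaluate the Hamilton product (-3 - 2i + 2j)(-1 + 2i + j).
5 - 4i - 5j - 6k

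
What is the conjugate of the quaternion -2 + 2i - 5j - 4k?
-2 - 2i + 5j + 4k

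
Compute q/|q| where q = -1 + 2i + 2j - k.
-0.3162 + 0.6325i + 0.6325j - 0.3162k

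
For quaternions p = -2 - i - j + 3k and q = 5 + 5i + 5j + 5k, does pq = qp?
No: pq = -15 - 35i + 5j + 5k ≠ -15 + 5i - 35j + 5k = qp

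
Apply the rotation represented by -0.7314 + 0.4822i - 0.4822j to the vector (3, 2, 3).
(2.791, 1.791, -3.317)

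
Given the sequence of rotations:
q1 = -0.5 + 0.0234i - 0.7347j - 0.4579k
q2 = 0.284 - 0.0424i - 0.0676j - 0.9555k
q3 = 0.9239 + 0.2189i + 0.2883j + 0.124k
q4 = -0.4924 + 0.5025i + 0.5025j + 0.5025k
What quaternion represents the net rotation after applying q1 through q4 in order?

q2 · q1 = -0.6282 - 0.6432i - 0.2166j + 0.3804k
q3 · q2 · q1 = -0.4243 - 0.5952i - 0.5443j + 0.4116k
q4 · q3 · q2 · q1 = 0.5747 + 0.5602i - 0.4511j - 0.3903k
0.5747 + 0.5602i - 0.4511j - 0.3903k


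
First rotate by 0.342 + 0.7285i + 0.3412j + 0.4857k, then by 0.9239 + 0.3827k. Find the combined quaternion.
0.1301 + 0.5425i + 0.594j + 0.5796k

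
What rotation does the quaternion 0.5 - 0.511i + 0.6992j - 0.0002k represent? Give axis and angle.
axis = (-0.5901, 0.8074, -0.0002), θ = 2π/3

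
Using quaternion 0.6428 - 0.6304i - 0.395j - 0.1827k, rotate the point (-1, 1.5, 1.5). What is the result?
(0.062, 1.377, -1.898)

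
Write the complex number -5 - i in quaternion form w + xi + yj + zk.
-5 - i + 0j + 0k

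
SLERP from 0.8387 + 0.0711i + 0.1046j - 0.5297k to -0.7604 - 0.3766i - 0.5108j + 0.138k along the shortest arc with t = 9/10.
0.7843 + 0.3514i + 0.4775j - 0.1829k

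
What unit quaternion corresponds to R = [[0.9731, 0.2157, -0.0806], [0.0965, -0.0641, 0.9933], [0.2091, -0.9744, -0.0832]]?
0.6756 - 0.7281i - 0.1072j - 0.0441k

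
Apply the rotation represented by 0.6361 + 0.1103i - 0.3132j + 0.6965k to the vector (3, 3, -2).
(-2.875, 3.621, -0.791)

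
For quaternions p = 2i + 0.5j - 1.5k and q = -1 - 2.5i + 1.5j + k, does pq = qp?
No: pq = 5.75 + 0.75i + 1.25j + 5.75k ≠ 5.75 - 4.75i - 2.25j - 2.75k = qp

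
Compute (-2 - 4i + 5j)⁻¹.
-0.0444 + 0.0889i - 0.1111j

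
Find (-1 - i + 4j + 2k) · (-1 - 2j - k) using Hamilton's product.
11 + i - 3j + k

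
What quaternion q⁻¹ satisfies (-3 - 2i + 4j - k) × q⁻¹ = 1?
-0.1 + 0.0667i - 0.1333j + 0.0333k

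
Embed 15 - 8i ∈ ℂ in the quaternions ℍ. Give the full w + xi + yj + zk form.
15 - 8i + 0j + 0k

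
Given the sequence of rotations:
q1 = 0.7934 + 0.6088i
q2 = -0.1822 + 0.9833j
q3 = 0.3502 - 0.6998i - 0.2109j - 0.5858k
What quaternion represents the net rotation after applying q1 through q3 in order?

q2 · q1 = -0.1446 - 0.1109i + 0.7802j - 0.5986k
q3 · q2 · q1 = -0.3144 + 0.6456i - 0.0502j - 0.6943k
-0.3144 + 0.6456i - 0.0502j - 0.6943k


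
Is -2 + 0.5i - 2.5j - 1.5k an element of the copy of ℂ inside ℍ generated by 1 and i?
No. The quaternion -2 + 0.5i - 2.5j - 1.5k has j-coefficient y = -2.5 and k-coefficient z = -1.5, not both zero, so it does not lie in the complex subalgebra spanned by 1 and i.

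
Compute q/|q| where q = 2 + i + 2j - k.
0.6325 + 0.3162i + 0.6325j - 0.3162k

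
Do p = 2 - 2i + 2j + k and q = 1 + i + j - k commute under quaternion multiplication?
No: pq = 3 - 3i + 3j - 5k ≠ 3 + 3i + 5j + 3k = qp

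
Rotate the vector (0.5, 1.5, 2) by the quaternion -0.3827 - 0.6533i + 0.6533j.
(-2.207, -1.207, -0.414)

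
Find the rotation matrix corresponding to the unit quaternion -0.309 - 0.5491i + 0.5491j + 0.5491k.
[[-0.206, -0.2637, -0.9424], [-0.9424, -0.206, 0.2637], [-0.2637, 0.9424, -0.206]]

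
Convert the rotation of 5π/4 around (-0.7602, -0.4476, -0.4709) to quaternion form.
-0.3827 - 0.7023i - 0.4135j - 0.4351k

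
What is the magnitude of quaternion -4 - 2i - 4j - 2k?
√40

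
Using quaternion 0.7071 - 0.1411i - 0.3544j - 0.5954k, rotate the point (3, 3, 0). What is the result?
(2.945, -1.472, 2.675)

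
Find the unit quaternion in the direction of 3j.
j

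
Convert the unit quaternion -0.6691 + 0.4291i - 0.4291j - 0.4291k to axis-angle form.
axis = (√3/3, -√3/3, -√3/3), θ = 264°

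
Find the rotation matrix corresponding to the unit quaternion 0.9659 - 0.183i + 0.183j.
[[0.933, -0.067, 0.3535], [-0.067, 0.933, 0.3535], [-0.3535, -0.3535, 0.866]]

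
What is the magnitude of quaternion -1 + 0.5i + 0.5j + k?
1.581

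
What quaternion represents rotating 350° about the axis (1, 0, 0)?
-0.9962 + 0.0872i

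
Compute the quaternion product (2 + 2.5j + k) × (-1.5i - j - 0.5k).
3 - 3.25i - 3.5j + 2.75k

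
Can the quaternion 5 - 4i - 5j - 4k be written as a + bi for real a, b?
No. The quaternion 5 - 4i - 5j - 4k has j-coefficient y = -5 and k-coefficient z = -4, not both zero, so it does not lie in the complex subalgebra spanned by 1 and i.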